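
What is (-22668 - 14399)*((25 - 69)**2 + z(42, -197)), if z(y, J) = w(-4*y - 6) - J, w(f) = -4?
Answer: -78915643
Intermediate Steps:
z(y, J) = -4 - J
(-22668 - 14399)*((25 - 69)**2 + z(42, -197)) = (-22668 - 14399)*((25 - 69)**2 + (-4 - 1*(-197))) = -37067*((-44)**2 + (-4 + 197)) = -37067*(1936 + 193) = -37067*2129 = -78915643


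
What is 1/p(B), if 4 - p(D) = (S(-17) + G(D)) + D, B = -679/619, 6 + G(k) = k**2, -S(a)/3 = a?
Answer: -383161/15750341 ≈ -0.024327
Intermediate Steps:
S(a) = -3*a
G(k) = -6 + k**2
B = -679/619 (B = -679*1/619 = -679/619 ≈ -1.0969)
p(D) = -41 - D - D**2 (p(D) = 4 - ((-3*(-17) + (-6 + D**2)) + D) = 4 - ((51 + (-6 + D**2)) + D) = 4 - ((45 + D**2) + D) = 4 - (45 + D + D**2) = 4 + (-45 - D - D**2) = -41 - D - D**2)
1/p(B) = 1/(-41 - 1*(-679/619) - (-679/619)**2) = 1/(-41 + 679/619 - 1*461041/383161) = 1/(-41 + 679/619 - 461041/383161) = 1/(-15750341/383161) = -383161/15750341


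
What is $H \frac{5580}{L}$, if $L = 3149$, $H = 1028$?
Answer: $\frac{5736240}{3149} \approx 1821.6$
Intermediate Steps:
$H \frac{5580}{L} = 1028 \cdot \frac{5580}{3149} = \frac{5736240}{3149}$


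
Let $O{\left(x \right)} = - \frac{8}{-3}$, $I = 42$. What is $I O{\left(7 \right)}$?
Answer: $112$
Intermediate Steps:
$O{\left(x \right)} = \frac{8}{3}$ ($O{\left(x \right)} = \left(-8\right) \left(- \frac{1}{3}\right) = \frac{8}{3}$)
$I O{\left(7 \right)} = 42 \cdot \frac{8}{3} = 112$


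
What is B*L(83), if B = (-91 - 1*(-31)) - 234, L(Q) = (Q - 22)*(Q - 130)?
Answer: 842898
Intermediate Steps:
L(Q) = (-130 + Q)*(-22 + Q) (L(Q) = (-22 + Q)*(-130 + Q) = (-130 + Q)*(-22 + Q))
B = -294 (B = (-91 + 31) - 234 = -60 - 234 = -294)
B*L(83) = -294*(2860 + 83² - 152*83) = -294*(2860 + 6889 - 12616) = -294*(-2867) = 842898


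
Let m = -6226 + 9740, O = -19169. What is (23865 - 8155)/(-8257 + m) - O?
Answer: 90902857/4743 ≈ 19166.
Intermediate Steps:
m = 3514
(23865 - 8155)/(-8257 + m) - O = (23865 - 8155)/(-8257 + 3514) - 1*(-19169) = 15710/(-4743) + 19169 = 15710*(-1/4743) + 19169 = -15710/4743 + 19169 = 90902857/4743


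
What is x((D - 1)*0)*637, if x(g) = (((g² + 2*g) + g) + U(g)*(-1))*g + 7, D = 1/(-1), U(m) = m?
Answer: 4459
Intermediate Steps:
D = -1
x(g) = 7 + g*(g² + 2*g) (x(g) = (((g² + 2*g) + g) + g*(-1))*g + 7 = ((g² + 3*g) - g)*g + 7 = (g² + 2*g)*g + 7 = g*(g² + 2*g) + 7 = 7 + g*(g² + 2*g))
x((D - 1)*0)*637 = (7 + ((-1 - 1)*0)³ + 2*((-1 - 1)*0)²)*637 = (7 + (-2*0)³ + 2*(-2*0)²)*637 = (7 + 0³ + 2*0²)*637 = (7 + 0 + 2*0)*637 = (7 + 0 + 0)*637 = 7*637 = 4459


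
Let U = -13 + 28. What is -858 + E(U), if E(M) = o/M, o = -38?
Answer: -12908/15 ≈ -860.53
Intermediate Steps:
U = 15
E(M) = -38/M
-858 + E(U) = -858 - 38/15 = -12908/15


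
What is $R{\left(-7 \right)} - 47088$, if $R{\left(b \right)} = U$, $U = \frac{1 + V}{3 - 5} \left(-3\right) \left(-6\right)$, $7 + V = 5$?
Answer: $-47079$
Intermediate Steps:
$V = -2$ ($V = -7 + 5 = -2$)
$U = 9$ ($U = \frac{1 - 2}{3 - 5} \left(-3\right) \left(-6\right) = - \frac{1}{-2} \left(-3\right) \left(-6\right) = \left(-1\right) \left(- \frac{1}{2}\right) \left(-3\right) \left(-6\right) = \frac{1}{2} \left(-3\right) \left(-6\right) = \left(- \frac{3}{2}\right) \left(-6\right) = 9$)
$R{\left(b \right)} = 9$
$R{\left(-7 \right)} - 47088 = 9 - 47088 = -47079$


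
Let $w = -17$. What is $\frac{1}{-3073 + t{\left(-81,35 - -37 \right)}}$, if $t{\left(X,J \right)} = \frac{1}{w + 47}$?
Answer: $- \frac{30}{92189} \approx -0.00032542$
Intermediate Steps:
$t{\left(X,J \right)} = \frac{1}{30}$ ($t{\left(X,J \right)} = \frac{1}{-17 + 47} = \frac{1}{30}$)
$\frac{1}{-3073 + t{\left(-81,35 - -37 \right)}} = \frac{1}{-3073 + \frac{1}{30}} = \frac{1}{- \frac{92189}{30}} = - \frac{30}{92189}$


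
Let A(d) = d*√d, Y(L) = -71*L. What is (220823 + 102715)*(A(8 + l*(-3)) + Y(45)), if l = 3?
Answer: -1033703910 - 323538*I ≈ -1.0337e+9 - 3.2354e+5*I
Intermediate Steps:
A(d) = d^(3/2)
(220823 + 102715)*(A(8 + l*(-3)) + Y(45)) = (220823 + 102715)*((8 + 3*(-3))^(3/2) - 71*45) = 323538*((8 - 9)^(3/2) - 3195) = 323538*((-1)^(3/2) - 3195) = 323538*(-I - 3195) = 323538*(-3195 - I) = -1033703910 - 323538*I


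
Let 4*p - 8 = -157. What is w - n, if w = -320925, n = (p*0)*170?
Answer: -320925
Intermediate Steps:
p = -149/4 (p = 2 + (¼)*(-157) = 2 - 157/4 = -149/4 ≈ -37.250)
n = 0 (n = -149/4*0*170 = 0*170 = 0)
w - n = -320925 - 1*0 = -320925 + 0 = -320925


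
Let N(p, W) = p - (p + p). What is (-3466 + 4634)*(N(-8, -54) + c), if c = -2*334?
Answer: -770880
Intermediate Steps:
N(p, W) = -p (N(p, W) = p - 2*p = -p)
c = -668
(-3466 + 4634)*(N(-8, -54) + c) = (-3466 + 4634)*(-1*(-8) - 668) = 1168*(8 - 668) = 1168*(-660) = -770880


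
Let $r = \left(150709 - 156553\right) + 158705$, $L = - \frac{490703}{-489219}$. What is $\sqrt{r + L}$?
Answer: $\frac{\sqrt{36585262648299378}}{489219} \approx 390.98$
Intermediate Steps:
$L = \frac{490703}{489219}$ ($L = \left(-490703\right) \left(- \frac{1}{489219}\right) = \frac{490703}{489219} \approx 1.003$)
$r = 152861$ ($r = -5844 + 158705 = 152861$)
$\sqrt{r + L} = \sqrt{152861 + \frac{490703}{489219}} = \sqrt{\frac{74782996262}{489219}} = \frac{\sqrt{36585262648299378}}{489219}$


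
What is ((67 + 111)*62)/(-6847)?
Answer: -11036/6847 ≈ -1.6118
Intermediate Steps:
((67 + 111)*62)/(-6847) = (178*62)*(-1/6847) = 11036*(-1/6847) = -11036/6847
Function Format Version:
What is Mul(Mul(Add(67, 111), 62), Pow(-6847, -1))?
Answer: Rational(-11036, 6847) ≈ -1.6118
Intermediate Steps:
Mul(Mul(Add(67, 111), 62), Pow(-6847, -1)) = Mul(Mul(178, 62), Rational(-1, 6847)) = Mul(11036, Rational(-1, 6847)) = Rational(-11036, 6847)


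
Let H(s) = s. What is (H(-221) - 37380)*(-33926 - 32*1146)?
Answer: 2654555398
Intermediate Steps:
(H(-221) - 37380)*(-33926 - 32*1146) = (-221 - 37380)*(-33926 - 32*1146) = -37601*(-33926 - 36672) = -37601*(-70598) = 2654555398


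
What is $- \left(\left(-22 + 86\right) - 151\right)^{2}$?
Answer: $-7569$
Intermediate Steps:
$- \left(\left(-22 + 86\right) - 151\right)^{2} = - \left(64 - 151\right)^{2} = - \left(-87\right)^{2} = \left(-1\right) 7569 = -7569$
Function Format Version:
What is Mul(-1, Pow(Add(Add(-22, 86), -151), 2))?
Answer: -7569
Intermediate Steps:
Mul(-1, Pow(Add(Add(-22, 86), -151), 2)) = Mul(-1, Pow(Add(64, -151), 2)) = Mul(-1, Pow(-87, 2)) = Mul(-1, 7569) = -7569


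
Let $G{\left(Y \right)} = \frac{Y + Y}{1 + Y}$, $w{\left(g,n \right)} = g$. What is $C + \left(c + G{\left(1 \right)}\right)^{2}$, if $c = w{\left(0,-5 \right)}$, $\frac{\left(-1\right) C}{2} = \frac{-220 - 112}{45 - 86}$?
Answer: $- \frac{623}{41} \approx -15.195$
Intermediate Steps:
$C = - \frac{664}{41}$ ($C = - 2 \frac{-220 - 112}{45 - 86} = - 2 \left(- \frac{332}{-41}\right) = - 2 \left(\left(-332\right) \left(- \frac{1}{41}\right)\right) = \left(-2\right) \frac{332}{41} = - \frac{664}{41} \approx -16.195$)
$G{\left(Y \right)} = \frac{2 Y}{1 + Y}$
$c = 0$
$C + \left(c + G{\left(1 \right)}\right)^{2} = - \frac{664}{41} + \left(0 + 2 \cdot 1 \frac{1}{1 + 1}\right)^{2} = - \frac{664}{41} + \left(0 + 2 \cdot 1 \cdot \frac{1}{2}\right)^{2} = - \frac{664}{41} + \left(0 + 1\right)^{2} = - \frac{664}{41} + 1^{2} = - \frac{664}{41} + 1 = - \frac{623}{41}$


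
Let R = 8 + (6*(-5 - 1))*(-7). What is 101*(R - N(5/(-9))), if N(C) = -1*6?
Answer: 26866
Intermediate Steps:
N(C) = -6
R = 260 (R = 8 + (6*(-6))*(-7) = 8 - 36*(-7) = 8 + 252 = 260)
101*(R - N(5/(-9))) = 101*(260 - 1*(-6)) = 101*(260 + 6) = 101*266 = 26866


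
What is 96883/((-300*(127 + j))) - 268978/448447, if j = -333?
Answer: 26824050301/27714024600 ≈ 0.96789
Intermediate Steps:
96883/((-300*(127 + j))) - 268978/448447 = 96883/((-300*(127 - 333))) - 268978/448447 = 96883/((-300*(-206))) - 268978*1/448447 = 96883/61800 - 268978/448447 = 26824050301/27714024600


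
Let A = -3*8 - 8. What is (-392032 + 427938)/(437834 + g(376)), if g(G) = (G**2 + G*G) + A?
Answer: 17953/360277 ≈ 0.049831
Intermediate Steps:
A = -32 (A = -24 - 8 = -32)
g(G) = -32 + 2*G**2 (g(G) = (G**2 + G*G) - 32 = (G**2 + G**2) - 32 = 2*G**2 - 32 = -32 + 2*G**2)
(-392032 + 427938)/(437834 + g(376)) = (-392032 + 427938)/(437834 + (-32 + 2*376**2)) = 35906/(437834 + (-32 + 2*141376)) = 35906/(437834 + (-32 + 282752)) = 35906/(437834 + 282720) = 35906/720554 = 35906*(1/720554) = 17953/360277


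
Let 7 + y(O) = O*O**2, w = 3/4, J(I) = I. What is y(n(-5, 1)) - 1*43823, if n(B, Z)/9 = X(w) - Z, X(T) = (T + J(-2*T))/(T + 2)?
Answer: -60338106/1331 ≈ -45333.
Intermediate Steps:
w = 3/4 (w = 3*(1/4) = 3/4 ≈ 0.75000)
X(T) = -T/(2 + T) (X(T) = (T - 2*T)/(T + 2) = (-T)/(2 + T) = -T/(2 + T))
n(B, Z) = -27/11 - 9*Z (n(B, Z) = 9*(-1*3/4/(2 + 3/4) - Z) = 9*(-1*3/4/11/4 - Z) = 9*(-1*3/4*4/11 - Z) = 9*(-3/11 - Z) = -27/11 - 9*Z)
y(O) = -7 + O**3 (y(O) = -7 + O*O**2 = -7 + O**3)
y(n(-5, 1)) - 1*43823 = (-7 + (-27/11 - 9*1)**3) - 1*43823 = (-7 + (-27/11 - 9)**3) - 43823 = (-7 + (-126/11)**3) - 43823 = (-7 - 2000376/1331) - 43823 = -2009693/1331 - 43823 = -60338106/1331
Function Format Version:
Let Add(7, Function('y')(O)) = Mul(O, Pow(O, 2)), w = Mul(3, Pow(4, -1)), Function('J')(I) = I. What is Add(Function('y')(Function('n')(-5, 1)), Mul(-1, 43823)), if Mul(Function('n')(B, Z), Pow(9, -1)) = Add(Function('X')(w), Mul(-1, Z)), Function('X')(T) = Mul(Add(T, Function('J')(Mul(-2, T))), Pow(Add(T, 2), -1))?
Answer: Rational(-60338106, 1331) ≈ -45333.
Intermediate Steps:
w = Rational(3, 4) (w = Mul(3, Rational(1, 4)) = Rational(3, 4) ≈ 0.75000)
Function('X')(T) = Mul(-1, T, Pow(Add(2, T), -1)) (Function('X')(T) = Mul(Add(T, Mul(-2, T)), Pow(Add(T, 2), -1)) = Mul(Mul(-1, T), Pow(Add(2, T), -1)) = Mul(-1, T, Pow(Add(2, T), -1)))
Function('n')(B, Z) = Add(Rational(-27, 11), Mul(-9, Z)) (Function('n')(B, Z) = Mul(9, Add(Mul(-1, Rational(3, 4), Pow(Add(2, Rational(3, 4)), -1)), Mul(-1, Z))) = Mul(9, Add(Mul(-1, Rational(3, 4), Pow(Rational(11, 4), -1)), Mul(-1, Z))) = Mul(9, Add(Mul(-1, Rational(3, 4), Rational(4, 11)), Mul(-1, Z))) = Mul(9, Add(Rational(-3, 11), Mul(-1, Z))) = Add(Rational(-27, 11), Mul(-9, Z)))
Function('y')(O) = Add(-7, Pow(O, 3)) (Function('y')(O) = Add(-7, Mul(O, Pow(O, 2))) = Add(-7, Pow(O, 3)))
Add(Function('y')(Function('n')(-5, 1)), Mul(-1, 43823)) = Add(Add(-7, Pow(Add(Rational(-27, 11), Mul(-9, 1)), 3)), Mul(-1, 43823)) = Add(Add(-7, Pow(Add(Rational(-27, 11), -9), 3)), -43823) = Add(Add(-7, Pow(Rational(-126, 11), 3)), -43823) = Add(Add(-7, Rational(-2000376, 1331)), -43823) = Add(Rational(-2009693, 1331), -43823) = Rational(-60338106, 1331)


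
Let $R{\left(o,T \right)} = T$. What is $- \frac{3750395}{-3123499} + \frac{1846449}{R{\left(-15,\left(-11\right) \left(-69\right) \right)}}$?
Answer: $\frac{174855398632}{71840477} \approx 2433.9$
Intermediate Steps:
$- \frac{3750395}{-3123499} + \frac{1846449}{R{\left(-15,\left(-11\right) \left(-69\right) \right)}} = - \frac{3750395}{-3123499} + \frac{1846449}{\left(-11\right) \left(-69\right)} = \left(-3750395\right) \left(- \frac{1}{3123499}\right) + \frac{1846449}{759} = \frac{3750395}{3123499} + 1846449 \cdot \frac{1}{759} = \frac{3750395}{3123499} + \frac{55953}{23} = \frac{174855398632}{71840477}$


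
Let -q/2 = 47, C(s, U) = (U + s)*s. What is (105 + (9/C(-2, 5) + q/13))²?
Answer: 6265009/676 ≈ 9267.8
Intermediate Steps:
C(s, U) = s*(U + s)
q = -94 (q = -2*47 = -94)
(105 + (9/C(-2, 5) + q/13))² = (105 + (9/((-2*(5 - 2))) - 94/13))² = (105 + (9/((-2*3)) - 94*1/13))² = (105 + (9/(-6) - 94/13))² = (105 + (9*(-⅙) - 94/13))² = (105 + (-3/2 - 94/13))² = (105 - 227/26)² = (2503/26)² = 6265009/676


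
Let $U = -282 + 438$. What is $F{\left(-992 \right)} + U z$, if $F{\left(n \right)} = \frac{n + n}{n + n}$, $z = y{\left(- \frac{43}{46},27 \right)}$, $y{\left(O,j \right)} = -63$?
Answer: $-9827$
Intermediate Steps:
$z = -63$
$U = 156$
$F{\left(n \right)} = 1$ ($F{\left(n \right)} = \frac{2 n}{2 n} = 2 n \frac{1}{2 n} = 1$)
$F{\left(-992 \right)} + U z = 1 + 156 \left(-63\right) = 1 - 9828 = -9827$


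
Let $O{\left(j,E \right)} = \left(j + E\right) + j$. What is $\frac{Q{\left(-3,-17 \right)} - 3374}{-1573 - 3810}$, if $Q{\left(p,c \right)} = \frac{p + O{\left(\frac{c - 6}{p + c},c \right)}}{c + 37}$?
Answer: $\frac{674977}{1076600} \approx 0.62695$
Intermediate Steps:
$O{\left(j,E \right)} = E + 2 j$ ($O{\left(j,E \right)} = \left(E + j\right) + j = E + 2 j$)
$Q{\left(p,c \right)} = \frac{c + p + \frac{2 \left(-6 + c\right)}{c + p}}{37 + c}$ ($Q{\left(p,c \right)} = \frac{p + \left(c + 2 \frac{c - 6}{p + c}\right)}{c + 37} = \frac{p + \left(c + 2 \frac{-6 + c}{c + p}\right)}{37 + c} = \frac{p + \left(c + \frac{2 \left(-6 + c\right)}{c + p}\right)}{37 + c} = \frac{c + p + \frac{2 \left(-6 + c\right)}{c + p}}{37 + c}$)
$\frac{Q{\left(-3,-17 \right)} - 3374}{-1573 - 3810} = \frac{\frac{-12 + 2 \left(-17\right) - 17 \left(-17 - 3\right) - 3 \left(-17 - 3\right)}{\left(37 - 17\right) \left(-17 - 3\right)} - 3374}{-1573 - 3810} = \frac{\frac{-12 - 34 - -340 - -60}{20 \left(-20\right)} - 3374}{-5383} = \left(\frac{1}{20} \left(- \frac{1}{20}\right) \left(-12 - 34 + 340 + 60\right) - 3374\right) \left(- \frac{1}{5383}\right) = \left(\frac{1}{20} \left(- \frac{1}{20}\right) 354 - 3374\right) \left(- \frac{1}{5383}\right) = \left(- \frac{177}{200} - 3374\right) \left(- \frac{1}{5383}\right) = \left(- \frac{674977}{200}\right) \left(- \frac{1}{5383}\right) = \frac{674977}{1076600}$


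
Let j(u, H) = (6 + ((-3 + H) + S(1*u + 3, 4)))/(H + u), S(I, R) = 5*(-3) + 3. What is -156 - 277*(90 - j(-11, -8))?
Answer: -471925/19 ≈ -24838.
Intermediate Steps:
S(I, R) = -12 (S(I, R) = -15 + 3 = -12)
j(u, H) = (-9 + H)/(H + u) (j(u, H) = (6 + ((-3 + H) - 12))/(H + u) = (6 + (-15 + H))/(H + u) = (-9 + H)/(H + u))
-156 - 277*(90 - j(-11, -8)) = -156 - 277*(90 - (-9 - 8)/(-8 - 11)) = -156 - 277*(90 - (-17)/(-19)) = -156 - 277*(90 - (-1)*(-17)/19) = -156 - 277*(90 - 1*17/19) = -156 - 277*(90 - 17/19) = -156 - 277*1693/19 = -156 - 468961/19 = -471925/19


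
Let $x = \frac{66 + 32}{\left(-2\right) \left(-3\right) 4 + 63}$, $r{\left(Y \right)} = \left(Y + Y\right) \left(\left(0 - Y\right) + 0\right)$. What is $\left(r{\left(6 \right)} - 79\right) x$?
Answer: $- \frac{14798}{87} \approx -170.09$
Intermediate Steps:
$r{\left(Y \right)} = - 2 Y^{2}$ ($r{\left(Y \right)} = 2 Y \left(- Y + 0\right) = 2 Y \left(- Y\right) = - 2 Y^{2}$)
$x = \frac{98}{87}$ ($x = \frac{98}{6 \cdot 4 + 63} = \frac{98}{24 + 63} = \frac{98}{87} \approx 1.1264$)
$\left(r{\left(6 \right)} - 79\right) x = \left(- 2 \cdot 6^{2} - 79\right) \frac{98}{87} = \left(\left(-2\right) 36 - 79\right) \frac{98}{87} = \left(-72 - 79\right) \frac{98}{87} = \left(-151\right) \frac{98}{87} = - \frac{14798}{87}$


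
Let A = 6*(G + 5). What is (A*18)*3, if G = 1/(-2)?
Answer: 1458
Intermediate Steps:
G = -½ ≈ -0.50000
A = 27 (A = 6*(-½ + 5) = 6*(9/2) = 27)
(A*18)*3 = (27*18)*3 = 486*3 = 1458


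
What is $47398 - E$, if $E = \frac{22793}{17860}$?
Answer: $\frac{846505487}{17860} \approx 47397.0$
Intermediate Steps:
$E = \frac{22793}{17860}$ ($E = 22793 \cdot \frac{1}{17860} = \frac{22793}{17860} \approx 1.2762$)
$47398 - E = 47398 - \frac{22793}{17860} = \frac{846505487}{17860}$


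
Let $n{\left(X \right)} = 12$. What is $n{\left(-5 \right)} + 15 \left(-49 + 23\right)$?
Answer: $-378$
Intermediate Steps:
$n{\left(-5 \right)} + 15 \left(-49 + 23\right) = 12 + 15 \left(-49 + 23\right) = 12 + 15 \left(-26\right) = 12 - 390 = -378$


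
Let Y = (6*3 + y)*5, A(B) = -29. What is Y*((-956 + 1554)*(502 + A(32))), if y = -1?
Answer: 24042590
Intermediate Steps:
Y = 85 (Y = (6*3 - 1)*5 = (18 - 1)*5 = 17*5 = 85)
Y*((-956 + 1554)*(502 + A(32))) = 85*((-956 + 1554)*(502 - 29)) = 85*(598*473) = 85*282854 = 24042590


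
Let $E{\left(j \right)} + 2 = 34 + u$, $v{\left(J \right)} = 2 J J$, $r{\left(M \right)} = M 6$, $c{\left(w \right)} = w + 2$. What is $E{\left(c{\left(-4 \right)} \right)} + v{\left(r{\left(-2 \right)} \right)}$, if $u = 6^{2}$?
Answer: $356$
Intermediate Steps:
$c{\left(w \right)} = 2 + w$
$r{\left(M \right)} = 6 M$
$u = 36$
$v{\left(J \right)} = 2 J^{2}$
$E{\left(j \right)} = 68$ ($E{\left(j \right)} = -2 + \left(34 + 36\right) = -2 + 70 = 68$)
$E{\left(c{\left(-4 \right)} \right)} + v{\left(r{\left(-2 \right)} \right)} = 68 + 2 \left(6 \left(-2\right)\right)^{2} = 68 + 2 \left(-12\right)^{2} = 68 + 2 \cdot 144 = 68 + 288 = 356$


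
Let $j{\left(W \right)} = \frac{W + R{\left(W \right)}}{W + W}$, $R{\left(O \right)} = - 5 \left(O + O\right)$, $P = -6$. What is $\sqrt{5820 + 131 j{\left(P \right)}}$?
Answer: $\frac{\sqrt{20922}}{2} \approx 72.322$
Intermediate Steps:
$R{\left(O \right)} = - 10 O$ ($R{\left(O \right)} = - 5 \cdot 2 O = - 10 O$)
$j{\left(W \right)} = - \frac{9}{2}$ ($j{\left(W \right)} = \frac{W - 10 W}{W + W} = \frac{\left(-9\right) W}{2 W} = - 9 W \frac{1}{2 W} = - \frac{9}{2}$)
$\sqrt{5820 + 131 j{\left(P \right)}} = \sqrt{5820 + 131 \left(- \frac{9}{2}\right)} = \sqrt{5820 - \frac{1179}{2}} = \sqrt{\frac{10461}{2}} = \frac{\sqrt{20922}}{2}$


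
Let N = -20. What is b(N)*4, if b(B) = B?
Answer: -80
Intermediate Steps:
b(N)*4 = -20*4 = -80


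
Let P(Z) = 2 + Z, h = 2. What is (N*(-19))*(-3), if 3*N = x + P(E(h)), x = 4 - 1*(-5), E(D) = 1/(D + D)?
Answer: 855/4 ≈ 213.75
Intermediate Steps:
E(D) = 1/(2*D)
x = 9 (x = 4 + 5 = 9)
N = 15/4 (N = (9 + (2 + (½)/2))/3 = (9 + (2 + (½)*(½)))/3 = (9 + (2 + ¼))/3 = (9 + 9/4)/3 = (⅓)*(45/4) = 15/4 ≈ 3.7500)
(N*(-19))*(-3) = ((15/4)*(-19))*(-3) = -285/4*(-3) = 855/4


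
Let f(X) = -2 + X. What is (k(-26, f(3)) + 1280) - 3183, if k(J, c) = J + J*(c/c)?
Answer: -1955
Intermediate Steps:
k(J, c) = 2*J (k(J, c) = J + J*1 = J + J = 2*J)
(k(-26, f(3)) + 1280) - 3183 = (2*(-26) + 1280) - 3183 = (-52 + 1280) - 3183 = 1228 - 3183 = -1955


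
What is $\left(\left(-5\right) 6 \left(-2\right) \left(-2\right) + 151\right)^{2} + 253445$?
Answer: $254406$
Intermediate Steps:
$\left(\left(-5\right) 6 \left(-2\right) \left(-2\right) + 151\right)^{2} + 253445 = \left(\left(-30\right) \left(-2\right) \left(-2\right) + 151\right)^{2} + 253445 = \left(60 \left(-2\right) + 151\right)^{2} + 253445 = \left(-120 + 151\right)^{2} + 253445 = 31^{2} + 253445 = 961 + 253445 = 254406$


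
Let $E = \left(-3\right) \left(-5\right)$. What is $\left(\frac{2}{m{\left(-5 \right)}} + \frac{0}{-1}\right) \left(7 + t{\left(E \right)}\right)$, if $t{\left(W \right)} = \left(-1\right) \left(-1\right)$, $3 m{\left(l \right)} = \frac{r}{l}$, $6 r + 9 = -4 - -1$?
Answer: $120$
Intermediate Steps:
$r = -2$ ($r = - \frac{3}{2} + \frac{-4 - -1}{6} = - \frac{3}{2} + \frac{-4 + 1}{6} = - \frac{3}{2} + \frac{1}{6} \left(-3\right) = - \frac{3}{2} - \frac{1}{2} = -2$)
$E = 15$
$m{\left(l \right)} = - \frac{2}{3 l}$ ($m{\left(l \right)} = \frac{\left(-2\right) \frac{1}{l}}{3} = - \frac{2}{3 l}$)
$t{\left(W \right)} = 1$
$\left(\frac{2}{m{\left(-5 \right)}} + \frac{0}{-1}\right) \left(7 + t{\left(E \right)}\right) = \left(\frac{2}{\left(- \frac{2}{3}\right) \frac{1}{-5}} + \frac{0}{-1}\right) \left(7 + 1\right) = \left(\frac{2}{\left(- \frac{2}{3}\right) \left(- \frac{1}{5}\right)} + 0 \left(-1\right)\right) 8 = \left(\frac{2}{\frac{2}{15}} + 0\right) 8 = \left(2 \cdot \frac{15}{2} + 0\right) 8 = \left(15 + 0\right) 8 = 15 \cdot 8 = 120$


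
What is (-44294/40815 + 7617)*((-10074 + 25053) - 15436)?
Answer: -142055507377/40815 ≈ -3.4805e+6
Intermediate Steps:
(-44294/40815 + 7617)*((-10074 + 25053) - 15436) = (-44294*1/40815 + 7617)*(14979 - 15436) = (-44294/40815 + 7617)*(-457) = (310843561/40815)*(-457) = -142055507377/40815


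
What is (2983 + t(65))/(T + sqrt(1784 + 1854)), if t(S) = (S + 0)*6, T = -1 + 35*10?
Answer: 1177177/118163 - 3373*sqrt(3638)/118163 ≈ 8.2406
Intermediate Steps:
T = 349 (T = -1 + 350 = 349)
t(S) = 6*S (t(S) = S*6 = 6*S)
(2983 + t(65))/(T + sqrt(1784 + 1854)) = (2983 + 6*65)/(349 + sqrt(1784 + 1854)) = (2983 + 390)/(349 + sqrt(3638)) = 3373/(349 + sqrt(3638))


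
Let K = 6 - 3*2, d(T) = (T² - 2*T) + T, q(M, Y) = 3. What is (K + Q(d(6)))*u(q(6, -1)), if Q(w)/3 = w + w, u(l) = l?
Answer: 540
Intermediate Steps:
d(T) = T² - T
Q(w) = 6*w (Q(w) = 3*(w + w) = 3*(2*w) = 6*w)
K = 0 (K = 6 - 6 = 0)
(K + Q(d(6)))*u(q(6, -1)) = (0 + 6*(6*(-1 + 6)))*3 = (0 + 6*(6*5))*3 = (0 + 6*30)*3 = (0 + 180)*3 = 180*3 = 540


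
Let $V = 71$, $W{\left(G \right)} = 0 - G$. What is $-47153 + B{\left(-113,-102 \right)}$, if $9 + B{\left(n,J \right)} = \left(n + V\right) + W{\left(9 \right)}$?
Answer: $-47213$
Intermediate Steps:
$W{\left(G \right)} = - G$
$B{\left(n,J \right)} = 53 + n$ ($B{\left(n,J \right)} = -9 + \left(\left(n + 71\right) - 9\right) = -9 + \left(\left(71 + n\right) - 9\right) = -9 + \left(62 + n\right) = 53 + n$)
$-47153 + B{\left(-113,-102 \right)} = -47153 + \left(53 - 113\right) = -47153 - 60 = -47213$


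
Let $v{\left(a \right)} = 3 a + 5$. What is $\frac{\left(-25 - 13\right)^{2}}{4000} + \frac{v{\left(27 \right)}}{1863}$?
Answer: $\frac{758543}{1863000} \approx 0.40716$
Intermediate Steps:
$v{\left(a \right)} = 5 + 3 a$
$\frac{\left(-25 - 13\right)^{2}}{4000} + \frac{v{\left(27 \right)}}{1863} = \frac{\left(-25 - 13\right)^{2}}{4000} + \frac{5 + 3 \cdot 27}{1863} = \left(-25 - 13\right)^{2} \cdot \frac{1}{4000} + \left(5 + 81\right) \frac{1}{1863} = \left(-38\right)^{2} \cdot \frac{1}{4000} + 86 \cdot \frac{1}{1863} = 1444 \cdot \frac{1}{4000} + \frac{86}{1863} = \frac{361}{1000} + \frac{86}{1863} = \frac{758543}{1863000}$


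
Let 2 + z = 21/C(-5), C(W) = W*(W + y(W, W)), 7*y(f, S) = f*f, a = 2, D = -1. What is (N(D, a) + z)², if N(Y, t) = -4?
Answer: 23409/2500 ≈ 9.3636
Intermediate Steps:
y(f, S) = f²/7 (y(f, S) = (f*f)/7 = f²/7)
C(W) = W*(W + W²/7)
z = 47/50 (z = -2 + 21/(((⅐)*(-5)²*(7 - 5))) = -2 + 21/(((⅐)*25*2)) = -2 + 21/(50/7) = -2 + 21*(7/50) = -2 + 147/50 = 47/50 ≈ 0.94000)
(N(D, a) + z)² = (-4 + 47/50)² = (-153/50)² = 23409/2500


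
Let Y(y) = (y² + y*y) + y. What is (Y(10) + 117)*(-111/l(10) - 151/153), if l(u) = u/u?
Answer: -1867606/51 ≈ -36620.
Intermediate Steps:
l(u) = 1
Y(y) = y + 2*y² (Y(y) = (y² + y²) + y = 2*y² + y = y + 2*y²)
(Y(10) + 117)*(-111/l(10) - 151/153) = (10*(1 + 2*10) + 117)*(-111/1 - 151/153) = (10*(1 + 20) + 117)*(-111*1 - 151*1/153) = (10*21 + 117)*(-111 - 151/153) = (210 + 117)*(-17134/153) = 327*(-17134/153) = -1867606/51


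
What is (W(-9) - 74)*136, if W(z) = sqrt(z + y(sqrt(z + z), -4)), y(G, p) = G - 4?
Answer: -10064 + 136*sqrt(-13 + 3*I*sqrt(2)) ≈ -9985.0 + 496.68*I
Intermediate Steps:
y(G, p) = -4 + G
W(z) = sqrt(-4 + z + sqrt(2)*sqrt(z)) (W(z) = sqrt(z + (-4 + sqrt(z + z))) = sqrt(z + (-4 + sqrt(2*z))) = sqrt(z + (-4 + sqrt(2)*sqrt(z))) = sqrt(-4 + z + sqrt(2)*sqrt(z)))
(W(-9) - 74)*136 = (sqrt(-4 - 9 + sqrt(2)*sqrt(-9)) - 74)*136 = (sqrt(-4 - 9 + sqrt(2)*(3*I)) - 74)*136 = (sqrt(-4 - 9 + 3*I*sqrt(2)) - 74)*136 = (sqrt(-13 + 3*I*sqrt(2)) - 74)*136 = (-74 + sqrt(-13 + 3*I*sqrt(2)))*136 = -10064 + 136*sqrt(-13 + 3*I*sqrt(2))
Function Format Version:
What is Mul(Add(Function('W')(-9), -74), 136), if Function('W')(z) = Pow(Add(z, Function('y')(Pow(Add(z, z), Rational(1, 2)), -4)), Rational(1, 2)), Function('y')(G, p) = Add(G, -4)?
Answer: Add(-10064, Mul(136, Pow(Add(-13, Mul(3, I, Pow(2, Rational(1, 2)))), Rational(1, 2)))) ≈ Add(-9985.0, Mul(496.68, I))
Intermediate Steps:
Function('y')(G, p) = Add(-4, G)
Function('W')(z) = Pow(Add(-4, z, Mul(Pow(2, Rational(1, 2)), Pow(z, Rational(1, 2)))), Rational(1, 2)) (Function('W')(z) = Pow(Add(z, Add(-4, Pow(Add(z, z), Rational(1, 2)))), Rational(1, 2)) = Pow(Add(z, Add(-4, Pow(Mul(2, z), Rational(1, 2)))), Rational(1, 2)) = Pow(Add(z, Add(-4, Mul(Pow(2, Rational(1, 2)), Pow(z, Rational(1, 2))))), Rational(1, 2)) = Pow(Add(-4, z, Mul(Pow(2, Rational(1, 2)), Pow(z, Rational(1, 2)))), Rational(1, 2)))
Mul(Add(Function('W')(-9), -74), 136) = Mul(Add(Pow(Add(-4, -9, Mul(Pow(2, Rational(1, 2)), Pow(-9, Rational(1, 2)))), Rational(1, 2)), -74), 136) = Mul(Add(Pow(Add(-4, -9, Mul(Pow(2, Rational(1, 2)), Mul(3, I))), Rational(1, 2)), -74), 136) = Mul(Add(Pow(Add(-4, -9, Mul(3, I, Pow(2, Rational(1, 2)))), Rational(1, 2)), -74), 136) = Mul(Add(Pow(Add(-13, Mul(3, I, Pow(2, Rational(1, 2)))), Rational(1, 2)), -74), 136) = Mul(Add(-74, Pow(Add(-13, Mul(3, I, Pow(2, Rational(1, 2)))), Rational(1, 2))), 136) = Add(-10064, Mul(136, Pow(Add(-13, Mul(3, I, Pow(2, Rational(1, 2)))), Rational(1, 2))))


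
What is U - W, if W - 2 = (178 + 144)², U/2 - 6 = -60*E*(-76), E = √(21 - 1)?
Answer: -103674 + 18240*√5 ≈ -62888.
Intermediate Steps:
E = 2*√5 (E = √20 = 2*√5 ≈ 4.4721)
U = 12 + 18240*√5 (U = 12 + 2*(-120*√5*(-76)) = 12 + 2*(9120*√5) = 12 + 18240*√5 ≈ 40798.)
W = 103686 (W = 2 + (178 + 144)² = 2 + 322² = 2 + 103684 = 103686)
U - W = (12 + 18240*√5) - 1*103686 = (12 + 18240*√5) - 103686 = -103674 + 18240*√5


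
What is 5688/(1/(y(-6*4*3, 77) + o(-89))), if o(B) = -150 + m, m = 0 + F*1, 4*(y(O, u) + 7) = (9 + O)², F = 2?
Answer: 4762278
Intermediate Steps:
y(O, u) = -7 + (9 + O)²/4
m = 2 (m = 0 + 2*1 = 0 + 2 = 2)
o(B) = -148 (o(B) = -150 + 2 = -148)
5688/(1/(y(-6*4*3, 77) + o(-89))) = 5688/(1/((-7 + (9 - 6*4*3)²/4) - 148)) = 5688/(1/((-7 + (9 - 24*3)²/4) - 148)) = 5688/(1/((-7 + (9 - 72)²/4) - 148)) = 5688/(1/((-7 + (¼)*(-63)²) - 148)) = 5688/(1/((-7 + (¼)*3969) - 148)) = 5688/(1/((-7 + 3969/4) - 148)) = 5688/(1/(3941/4 - 148)) = 5688/(1/(3349/4)) = 5688/(4/3349) = 5688*(3349/4) = 4762278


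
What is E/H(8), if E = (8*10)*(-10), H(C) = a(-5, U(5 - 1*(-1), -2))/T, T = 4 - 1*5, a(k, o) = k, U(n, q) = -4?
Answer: -160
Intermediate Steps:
T = -1 (T = 4 - 5 = -1)
H(C) = 5 (H(C) = -5/(-1) = -5*(-1) = 5)
E = -800 (E = 80*(-10) = -800)
E/H(8) = -800/5 = -800*⅕ = -160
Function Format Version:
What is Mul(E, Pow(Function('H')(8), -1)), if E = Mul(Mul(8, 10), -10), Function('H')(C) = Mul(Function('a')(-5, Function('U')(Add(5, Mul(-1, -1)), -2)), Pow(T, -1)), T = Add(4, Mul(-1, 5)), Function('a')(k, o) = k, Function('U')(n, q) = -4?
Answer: -160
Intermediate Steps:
T = -1 (T = Add(4, -5) = -1)
Function('H')(C) = 5 (Function('H')(C) = Mul(-5, Pow(-1, -1)) = Mul(-5, -1) = 5)
E = -800 (E = Mul(80, -10) = -800)
Mul(E, Pow(Function('H')(8), -1)) = Mul(-800, Pow(5, -1)) = Mul(-800, Rational(1, 5)) = -160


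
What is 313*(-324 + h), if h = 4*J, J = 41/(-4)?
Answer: -114245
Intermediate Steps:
J = -41/4 (J = 41*(-¼) = -41/4 ≈ -10.250)
h = -41 (h = 4*(-41/4) = -41)
313*(-324 + h) = 313*(-324 - 41) = 313*(-365) = -114245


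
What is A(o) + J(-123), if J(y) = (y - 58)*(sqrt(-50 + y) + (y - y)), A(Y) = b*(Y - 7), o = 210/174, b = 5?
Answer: -840/29 - 181*I*sqrt(173) ≈ -28.966 - 2380.7*I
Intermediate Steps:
o = 35/29 (o = 210*(1/174) = 35/29 ≈ 1.2069)
A(Y) = -35 + 5*Y (A(Y) = 5*(Y - 7) = 5*(-7 + Y) = -35 + 5*Y)
J(y) = sqrt(-50 + y)*(-58 + y) (J(y) = (-58 + y)*(sqrt(-50 + y) + 0) = (-58 + y)*sqrt(-50 + y) = sqrt(-50 + y)*(-58 + y))
A(o) + J(-123) = (-35 + 5*(35/29)) + sqrt(-50 - 123)*(-58 - 123) = (-35 + 175/29) + sqrt(-173)*(-181) = -840/29 + (I*sqrt(173))*(-181) = -840/29 - 181*I*sqrt(173)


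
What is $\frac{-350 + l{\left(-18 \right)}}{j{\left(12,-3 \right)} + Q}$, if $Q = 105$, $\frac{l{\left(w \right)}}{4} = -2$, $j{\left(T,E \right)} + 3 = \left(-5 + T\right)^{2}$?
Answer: $- \frac{358}{151} \approx -2.3709$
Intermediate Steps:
$j{\left(T,E \right)} = -3 + \left(-5 + T\right)^{2}$
$l{\left(w \right)} = -8$ ($l{\left(w \right)} = 4 \left(-2\right) = -8$)
$\frac{-350 + l{\left(-18 \right)}}{j{\left(12,-3 \right)} + Q} = \frac{-350 - 8}{\left(-3 + \left(-5 + 12\right)^{2}\right) + 105} = - \frac{358}{\left(-3 + 7^{2}\right) + 105} = - \frac{358}{\left(-3 + 49\right) + 105} = - \frac{358}{46 + 105} = - \frac{358}{151}$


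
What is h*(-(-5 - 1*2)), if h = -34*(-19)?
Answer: 4522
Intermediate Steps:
h = 646
h*(-(-5 - 1*2)) = 646*(-(-5 - 1*2)) = 646*(-(-5 - 2)) = 646*(-1*(-7)) = 646*7 = 4522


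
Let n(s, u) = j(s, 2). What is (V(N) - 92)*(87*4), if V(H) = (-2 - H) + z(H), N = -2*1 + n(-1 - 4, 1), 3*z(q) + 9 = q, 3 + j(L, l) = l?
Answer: -33060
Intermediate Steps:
j(L, l) = -3 + l
n(s, u) = -1 (n(s, u) = -3 + 2 = -1)
z(q) = -3 + q/3
N = -3 (N = -2*1 - 1 = -2 - 1 = -3)
V(H) = -5 - 2*H/3 (V(H) = (-2 - H) + (-3 + H/3) = -5 - 2*H/3)
(V(N) - 92)*(87*4) = ((-5 - 2/3*(-3)) - 92)*(87*4) = ((-5 + 2) - 92)*348 = (-3 - 92)*348 = -95*348 = -33060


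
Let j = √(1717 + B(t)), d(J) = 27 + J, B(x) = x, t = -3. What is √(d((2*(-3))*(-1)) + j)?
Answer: √(33 + √1714) ≈ 8.6256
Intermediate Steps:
j = √1714 (j = √(1717 - 3) = √1714 ≈ 41.401)
√(d((2*(-3))*(-1)) + j) = √((27 + (2*(-3))*(-1)) + √1714) = √((27 - 6*(-1)) + √1714) = √((27 + 6) + √1714) = √(33 + √1714)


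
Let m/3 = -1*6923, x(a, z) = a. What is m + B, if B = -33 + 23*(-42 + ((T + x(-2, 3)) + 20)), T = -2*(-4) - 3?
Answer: -21239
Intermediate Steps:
T = 5 (T = 8 - 3 = 5)
m = -20769 (m = 3*(-1*6923) = 3*(-6923) = -20769)
B = -470 (B = -33 + 23*(-42 + ((5 - 2) + 20)) = -33 + 23*(-42 + (3 + 20)) = -33 + 23*(-42 + 23) = -33 + 23*(-19) = -33 - 437 = -470)
m + B = -20769 - 470 = -21239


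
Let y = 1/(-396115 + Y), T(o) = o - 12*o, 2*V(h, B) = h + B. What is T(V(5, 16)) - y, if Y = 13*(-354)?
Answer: -92565625/801434 ≈ -115.50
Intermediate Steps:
V(h, B) = B/2 + h/2 (V(h, B) = (h + B)/2 = (B + h)/2 = B/2 + h/2)
Y = -4602
T(o) = -11*o
y = -1/400717 (y = 1/(-396115 - 4602) = 1/(-400717) = -1/400717 ≈ -2.4955e-6)
T(V(5, 16)) - y = -11*((½)*16 + (½)*5) - 1*(-1/400717) = -11*(8 + 5/2) + 1/400717 = -11*21/2 + 1/400717 = -231/2 + 1/400717 = -92565625/801434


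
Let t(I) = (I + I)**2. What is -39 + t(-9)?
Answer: 285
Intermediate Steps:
t(I) = 4*I**2 (t(I) = (2*I)**2 = 4*I**2)
-39 + t(-9) = -39 + 4*(-9)**2 = -39 + 4*81 = -39 + 324 = 285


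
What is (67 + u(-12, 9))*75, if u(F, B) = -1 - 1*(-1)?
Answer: 5025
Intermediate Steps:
u(F, B) = 0 (u(F, B) = -1 + 1 = 0)
(67 + u(-12, 9))*75 = (67 + 0)*75 = 67*75 = 5025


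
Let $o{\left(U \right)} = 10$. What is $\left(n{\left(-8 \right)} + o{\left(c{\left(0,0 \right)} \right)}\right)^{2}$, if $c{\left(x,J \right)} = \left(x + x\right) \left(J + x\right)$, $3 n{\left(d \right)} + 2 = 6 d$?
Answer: $\frac{400}{9} \approx 44.444$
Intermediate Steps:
$n{\left(d \right)} = - \frac{2}{3} + 2 d$ ($n{\left(d \right)} = - \frac{2}{3} + \frac{6 d}{3} = - \frac{2}{3} + 2 d$)
$c{\left(x,J \right)} = 2 x \left(J + x\right)$
$\left(n{\left(-8 \right)} + o{\left(c{\left(0,0 \right)} \right)}\right)^{2} = \left(\left(- \frac{2}{3} + 2 \left(-8\right)\right) + 10\right)^{2} = \left(\left(- \frac{2}{3} - 16\right) + 10\right)^{2} = \left(- \frac{50}{3} + 10\right)^{2} = \left(- \frac{20}{3}\right)^{2} = \frac{400}{9}$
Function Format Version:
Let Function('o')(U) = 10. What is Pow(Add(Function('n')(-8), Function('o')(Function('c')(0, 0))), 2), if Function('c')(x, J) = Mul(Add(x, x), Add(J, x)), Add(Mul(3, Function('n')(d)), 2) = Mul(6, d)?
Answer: Rational(400, 9) ≈ 44.444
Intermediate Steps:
Function('n')(d) = Add(Rational(-2, 3), Mul(2, d)) (Function('n')(d) = Add(Rational(-2, 3), Mul(Rational(1, 3), Mul(6, d))) = Add(Rational(-2, 3), Mul(2, d)))
Function('c')(x, J) = Mul(2, x, Add(J, x)) (Function('c')(x, J) = Mul(Mul(2, x), Add(J, x)) = Mul(2, x, Add(J, x)))
Pow(Add(Function('n')(-8), Function('o')(Function('c')(0, 0))), 2) = Pow(Add(Add(Rational(-2, 3), Mul(2, -8)), 10), 2) = Pow(Add(Add(Rational(-2, 3), -16), 10), 2) = Pow(Add(Rational(-50, 3), 10), 2) = Pow(Rational(-20, 3), 2) = Rational(400, 9)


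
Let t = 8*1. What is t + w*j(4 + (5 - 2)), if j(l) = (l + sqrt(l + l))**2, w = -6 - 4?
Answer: -622 - 140*sqrt(14) ≈ -1145.8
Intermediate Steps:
w = -10
t = 8
j(l) = (l + sqrt(2)*sqrt(l))**2 (j(l) = (l + sqrt(2*l))**2 = (l + sqrt(2)*sqrt(l))**2)
t + w*j(4 + (5 - 2)) = 8 - 10*((4 + (5 - 2)) + sqrt(2)*sqrt(4 + (5 - 2)))**2 = 8 - 10*((4 + 3) + sqrt(2)*sqrt(4 + 3))**2 = 8 - 10*(7 + sqrt(2)*sqrt(7))**2 = 8 - 10*(7 + sqrt(14))**2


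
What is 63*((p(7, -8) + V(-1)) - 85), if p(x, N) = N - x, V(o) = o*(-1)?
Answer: -6237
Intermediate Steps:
V(o) = -o
63*((p(7, -8) + V(-1)) - 85) = 63*(((-8 - 1*7) - 1*(-1)) - 85) = 63*(((-8 - 7) + 1) - 85) = 63*((-15 + 1) - 85) = 63*(-14 - 85) = 63*(-99) = -6237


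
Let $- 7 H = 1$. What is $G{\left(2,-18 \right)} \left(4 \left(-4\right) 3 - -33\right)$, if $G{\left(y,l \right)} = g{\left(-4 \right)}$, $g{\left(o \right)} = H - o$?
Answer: $- \frac{405}{7} \approx -57.857$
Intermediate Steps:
$H = - \frac{1}{7}$ ($H = \left(- \frac{1}{7}\right) 1 = - \frac{1}{7} \approx -0.14286$)
$g{\left(o \right)} = - \frac{1}{7} - o$
$G{\left(y,l \right)} = \frac{27}{7}$ ($G{\left(y,l \right)} = - \frac{1}{7} - -4 = - \frac{1}{7} + 4 = \frac{27}{7}$)
$G{\left(2,-18 \right)} \left(4 \left(-4\right) 3 - -33\right) = \frac{27 \left(4 \left(-4\right) 3 - -33\right)}{7} = \frac{27 \left(\left(-16\right) 3 + 33\right)}{7} = \frac{27 \left(-48 + 33\right)}{7} = \frac{27}{7} \left(-15\right) = - \frac{405}{7}$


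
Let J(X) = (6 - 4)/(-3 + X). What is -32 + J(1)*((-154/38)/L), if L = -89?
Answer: -54189/1691 ≈ -32.046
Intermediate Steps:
J(X) = 2/(-3 + X)
-32 + J(1)*((-154/38)/L) = -32 + (2/(-3 + 1))*(-154/38/(-89)) = -32 + (2/(-2))*(-154*1/38*(-1/89)) = -32 + (2*(-½))*(-77/19*(-1/89)) = -32 - 1*77/1691 = -32 - 77/1691 = -54189/1691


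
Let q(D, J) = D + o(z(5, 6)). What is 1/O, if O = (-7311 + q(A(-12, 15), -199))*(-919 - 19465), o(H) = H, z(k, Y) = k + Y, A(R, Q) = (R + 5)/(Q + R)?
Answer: 3/446552288 ≈ 6.7181e-9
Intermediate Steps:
A(R, Q) = (5 + R)/(Q + R)
z(k, Y) = Y + k
q(D, J) = 11 + D (q(D, J) = D + (6 + 5) = D + 11 = 11 + D)
O = 446552288/3 (O = (-7311 + (11 + (5 - 12)/(15 - 12)))*(-919 - 19465) = (-7311 + (11 - 7/3))*(-20384) = (-7311 + 26/3)*(-20384) = -21907/3*(-20384) = 446552288/3 ≈ 1.4885e+8)
1/O = 1/(446552288/3) = 3/446552288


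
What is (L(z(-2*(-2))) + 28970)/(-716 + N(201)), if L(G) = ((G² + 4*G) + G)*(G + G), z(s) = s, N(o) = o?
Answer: -29258/515 ≈ -56.812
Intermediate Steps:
L(G) = 2*G*(G² + 5*G) (L(G) = (G² + 5*G)*(2*G) = 2*G*(G² + 5*G))
(L(z(-2*(-2))) + 28970)/(-716 + N(201)) = (2*(-2*(-2))²*(5 - 2*(-2)) + 28970)/(-716 + 201) = (2*4²*(5 + 4) + 28970)/(-515) = (2*16*9 + 28970)*(-1/515) = (288 + 28970)*(-1/515) = 29258*(-1/515) = -29258/515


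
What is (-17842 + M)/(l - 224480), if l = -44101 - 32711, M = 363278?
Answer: -86359/75323 ≈ -1.1465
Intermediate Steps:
l = -76812
(-17842 + M)/(l - 224480) = (-17842 + 363278)/(-76812 - 224480) = 345436/(-301292) = 345436*(-1/301292) = -86359/75323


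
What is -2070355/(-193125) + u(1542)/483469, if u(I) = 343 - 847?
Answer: 28595860757/2667712875 ≈ 10.719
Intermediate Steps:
u(I) = -504
-2070355/(-193125) + u(1542)/483469 = -2070355/(-193125) - 504/483469 = -2070355*(-1/193125) - 504*1/483469 = 414071/38625 - 72/69067 = 28595860757/2667712875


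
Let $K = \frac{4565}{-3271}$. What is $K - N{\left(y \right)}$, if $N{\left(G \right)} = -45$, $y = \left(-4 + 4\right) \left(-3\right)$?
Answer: $\frac{142630}{3271} \approx 43.604$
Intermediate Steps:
$K = - \frac{4565}{3271}$ ($K = 4565 \left(- \frac{1}{3271}\right) = - \frac{4565}{3271} \approx -1.3956$)
$y = 0$ ($y = 0 \left(-3\right) = 0$)
$K - N{\left(y \right)} = - \frac{4565}{3271} - -45 = - \frac{4565}{3271} + 45 = \frac{142630}{3271}$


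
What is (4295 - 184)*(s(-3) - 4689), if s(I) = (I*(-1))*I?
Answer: -19313478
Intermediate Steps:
s(I) = -I**2 (s(I) = (-I)*I = -I**2)
(4295 - 184)*(s(-3) - 4689) = (4295 - 184)*(-1*(-3)**2 - 4689) = 4111*(-1*9 - 4689) = 4111*(-9 - 4689) = 4111*(-4698) = -19313478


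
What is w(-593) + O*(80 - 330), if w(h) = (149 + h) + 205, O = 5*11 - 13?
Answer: -10739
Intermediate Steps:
O = 42 (O = 55 - 13 = 42)
w(h) = 354 + h
w(-593) + O*(80 - 330) = (354 - 593) + 42*(80 - 330) = -239 + 42*(-250) = -239 - 10500 = -10739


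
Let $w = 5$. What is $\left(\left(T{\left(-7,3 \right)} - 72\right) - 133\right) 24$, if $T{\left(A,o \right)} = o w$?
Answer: $-4560$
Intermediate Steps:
$T{\left(A,o \right)} = 5 o$ ($T{\left(A,o \right)} = o 5 = 5 o$)
$\left(\left(T{\left(-7,3 \right)} - 72\right) - 133\right) 24 = \left(\left(5 \cdot 3 - 72\right) - 133\right) 24 = \left(\left(15 - 72\right) - 133\right) 24 = \left(-57 - 133\right) 24 = \left(-190\right) 24 = -4560$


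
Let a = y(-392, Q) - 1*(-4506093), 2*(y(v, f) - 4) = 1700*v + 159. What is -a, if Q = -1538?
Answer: -8345953/2 ≈ -4.1730e+6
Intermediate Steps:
y(v, f) = 167/2 + 850*v (y(v, f) = 4 + (1700*v + 159)/2 = 4 + (159 + 1700*v)/2 = 4 + (159/2 + 850*v) = 167/2 + 850*v)
a = 8345953/2 (a = (167/2 + 850*(-392)) - 1*(-4506093) = (167/2 - 333200) + 4506093 = -666233/2 + 4506093 = 8345953/2 ≈ 4.1730e+6)
-a = -1*8345953/2 = -8345953/2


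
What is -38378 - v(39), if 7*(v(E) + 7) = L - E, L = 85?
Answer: -268643/7 ≈ -38378.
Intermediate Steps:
v(E) = 36/7 - E/7 (v(E) = -7 + (85 - E)/7 = -7 + (85/7 - E/7) = 36/7 - E/7)
-38378 - v(39) = -38378 - (36/7 - 1/7*39) = -38378 - (36/7 - 39/7) = -38378 - 1*(-3/7) = -38378 + 3/7 = -268643/7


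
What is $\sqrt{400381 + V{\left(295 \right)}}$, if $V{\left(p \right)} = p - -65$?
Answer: $\sqrt{400741} \approx 633.04$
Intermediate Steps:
$V{\left(p \right)} = 65 + p$ ($V{\left(p \right)} = p + 65 = 65 + p$)
$\sqrt{400381 + V{\left(295 \right)}} = \sqrt{400381 + \left(65 + 295\right)} = \sqrt{400381 + 360} = \sqrt{400741}$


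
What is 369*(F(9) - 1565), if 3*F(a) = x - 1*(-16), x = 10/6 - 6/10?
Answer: -2876929/5 ≈ -5.7539e+5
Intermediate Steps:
x = 16/15 (x = 10*(1/6) - 6*1/10 = 5/3 - 3/5 = 16/15 ≈ 1.0667)
F(a) = 256/45 (F(a) = (16/15 - 1*(-16))/3 = (16/15 + 16)/3 = (1/3)*(256/15) = 256/45)
369*(F(9) - 1565) = 369*(256/45 - 1565) = 369*(-70169/45) = -2876929/5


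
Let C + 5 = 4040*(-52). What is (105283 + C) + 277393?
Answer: 172591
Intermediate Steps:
C = -210085 (C = -5 + 4040*(-52) = -5 - 210080 = -210085)
(105283 + C) + 277393 = (105283 - 210085) + 277393 = -104802 + 277393 = 172591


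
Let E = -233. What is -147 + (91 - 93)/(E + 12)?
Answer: -32485/221 ≈ -146.99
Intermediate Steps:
-147 + (91 - 93)/(E + 12) = -147 + (91 - 93)/(-233 + 12) = -147 - 2/(-221) = -147 - 2*(-1/221) = -147 + 2/221 = -32485/221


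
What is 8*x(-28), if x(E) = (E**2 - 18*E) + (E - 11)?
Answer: 9992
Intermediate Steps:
x(E) = -11 + E**2 - 17*E (x(E) = (E**2 - 18*E) + (-11 + E) = -11 + E**2 - 17*E)
8*x(-28) = 8*(-11 + (-28)**2 - 17*(-28)) = 8*(-11 + 784 + 476) = 8*1249 = 9992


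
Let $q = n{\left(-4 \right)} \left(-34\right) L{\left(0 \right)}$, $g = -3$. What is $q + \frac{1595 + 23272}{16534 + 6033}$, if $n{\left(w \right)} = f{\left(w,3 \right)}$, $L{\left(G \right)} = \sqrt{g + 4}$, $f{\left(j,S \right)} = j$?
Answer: $\frac{3093979}{22567} \approx 137.1$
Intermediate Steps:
$L{\left(G \right)} = 1$ ($L{\left(G \right)} = \sqrt{-3 + 4} = \sqrt{1} = 1$)
$n{\left(w \right)} = w$
$q = 136$ ($q = \left(-4\right) \left(-34\right) 1 = 136 \cdot 1 = 136$)
$q + \frac{1595 + 23272}{16534 + 6033} = 136 + \frac{1595 + 23272}{16534 + 6033} = 136 + \frac{24867}{22567} = \frac{3093979}{22567}$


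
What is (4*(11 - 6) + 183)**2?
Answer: 41209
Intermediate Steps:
(4*(11 - 6) + 183)**2 = (4*5 + 183)**2 = (20 + 183)**2 = 203**2 = 41209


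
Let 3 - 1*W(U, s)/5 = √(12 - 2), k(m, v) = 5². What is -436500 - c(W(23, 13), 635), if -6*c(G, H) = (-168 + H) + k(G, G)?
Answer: -436418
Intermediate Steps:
k(m, v) = 25
W(U, s) = 15 - 5*√10 (W(U, s) = 15 - 5*√(12 - 2) = 15 - 5*√10)
c(G, H) = 143/6 - H/6 (c(G, H) = -((-168 + H) + 25)/6 = -(-143 + H)/6 = 143/6 - H/6)
-436500 - c(W(23, 13), 635) = -436500 - (143/6 - ⅙*635) = -436500 - (143/6 - 635/6) = -436500 - 1*(-82) = -436500 + 82 = -436418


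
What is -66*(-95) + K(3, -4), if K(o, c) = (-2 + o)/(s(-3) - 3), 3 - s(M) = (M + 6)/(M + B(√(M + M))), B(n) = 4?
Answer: 18809/3 ≈ 6269.7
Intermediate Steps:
s(M) = 3 - (6 + M)/(4 + M) (s(M) = 3 - (M + 6)/(M + 4) = 3 - (6 + M)/(4 + M))
K(o, c) = ⅔ - o/3 (K(o, c) = (-2 + o)/(2*(3 - 3)/(4 - 3) - 3) = (-2 + o)/(2*0/1 - 3) = (-2 + o)/(2*1*0 - 3) = (-2 + o)/(0 - 3) = (-2 + o)/(-3) = (-2 + o)*(-⅓) = ⅔ - o/3)
-66*(-95) + K(3, -4) = -66*(-95) + (⅔ - ⅓*3) = 6270 + (⅔ - 1) = 6270 - ⅓ = 18809/3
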